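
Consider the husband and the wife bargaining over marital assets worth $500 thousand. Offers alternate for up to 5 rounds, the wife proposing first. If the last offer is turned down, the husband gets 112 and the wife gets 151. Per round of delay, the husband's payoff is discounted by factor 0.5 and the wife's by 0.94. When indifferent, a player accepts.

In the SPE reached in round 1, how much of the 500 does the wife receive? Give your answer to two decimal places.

453.21

Round 5 (the wife proposes): the husband gets 112 if talks fail, so the wife offers 112 and keeps 388.
Round 4 (the husband proposes): the wife can get 388 next round, worth 0.94 × 388 = 364.72 now. The husband offers 364.72 and keeps 500 − 364.72 = 135.28.
Round 3 (the wife proposes): the husband can get 135.28 next round, worth 0.5 × 135.28 = 67.64 now, so the wife offers 67.64, keeping 432.36.
Round 2 (the husband proposes): the wife can get 432.36 next round, worth 0.94 × 432.36 = 406.4184 now; the husband offers that and keeps 93.5816.
Round 1 (the wife proposes): the husband can get 93.5816 next round, worth 0.5 × 93.5816 = 46.7908 now, so the wife offers 46.7908, keeping 453.2092.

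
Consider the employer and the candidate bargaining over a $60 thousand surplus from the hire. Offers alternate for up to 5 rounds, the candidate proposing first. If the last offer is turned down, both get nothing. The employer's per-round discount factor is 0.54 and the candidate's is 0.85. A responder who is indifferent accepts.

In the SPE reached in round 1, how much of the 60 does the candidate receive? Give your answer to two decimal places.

52.91

Work backward from the last round.
Round 5 (the candidate proposes): rejection yields 0 for the employer; the candidate offers 0 and keeps 60.
Round 4 (the employer proposes): the candidate can get 60 next round, worth 0.85 × 60 = 51 now; the employer offers that and keeps 9.
Round 3 (the candidate proposes): the employer can get 9 next round, worth 0.54 × 9 = 4.86 now, so the candidate offers 4.86, keeping 55.14.
Round 2 (the employer proposes): the candidate can get 55.14 next round, worth 0.85 × 55.14 = 46.869 now, so the employer offers 46.869, keeping 13.131.
Round 1 (the candidate proposes): the employer can get 13.131 next round, worth 0.54 × 13.131 = 7.09074 now; the candidate offers that and keeps 52.90926.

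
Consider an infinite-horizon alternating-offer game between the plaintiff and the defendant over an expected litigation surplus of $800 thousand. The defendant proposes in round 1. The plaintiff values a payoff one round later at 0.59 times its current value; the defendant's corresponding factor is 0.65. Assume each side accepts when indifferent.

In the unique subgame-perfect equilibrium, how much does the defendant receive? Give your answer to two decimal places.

In a stationary SPE each proposer offers the other exactly their discounted continuation value.
If the defendant keeps x when proposing and the plaintiff keeps y when proposing, then x = 800 − 0.59y and y = 800 − 0.65x.
Solving: x = 800(1 − 0.59) / (1 − 0.65·0.59) = 328 / 0.6165 ≈ 532.0357.
The plaintiff gets 800 − 532.0357 ≈ 267.9643.

532.04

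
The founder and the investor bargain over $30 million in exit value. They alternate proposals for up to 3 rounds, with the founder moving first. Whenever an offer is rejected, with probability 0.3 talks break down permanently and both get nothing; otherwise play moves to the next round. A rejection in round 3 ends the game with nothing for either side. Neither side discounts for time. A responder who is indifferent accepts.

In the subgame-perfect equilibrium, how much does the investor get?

6.3

Round 3 (the founder proposes): rejection yields 0 for the investor; the founder offers 0 and keeps 30.
Round 2 (the investor proposes): rejecting gives the founder an expected 0.7 × 30 = 21, so the investor offers 21, keeping 9.
Round 1 (the founder proposes): rejecting gives the investor an expected 0.7 × 9 = 6.3; the founder offers that and keeps 23.7.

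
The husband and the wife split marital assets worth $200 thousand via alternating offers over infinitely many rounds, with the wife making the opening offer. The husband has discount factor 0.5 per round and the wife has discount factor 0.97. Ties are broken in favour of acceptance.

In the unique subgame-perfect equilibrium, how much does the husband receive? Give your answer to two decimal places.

In a stationary SPE each proposer offers the other exactly their discounted continuation value.
If the wife keeps x when proposing and the husband keeps y when proposing, then x = 200 − 0.5y and y = 200 − 0.97x.
Solving: x = 200(1 − 0.5) / (1 − 0.97·0.5) = 100 / 0.515 ≈ 194.1748.
The husband gets 200 − 194.1748 ≈ 5.8252.

5.83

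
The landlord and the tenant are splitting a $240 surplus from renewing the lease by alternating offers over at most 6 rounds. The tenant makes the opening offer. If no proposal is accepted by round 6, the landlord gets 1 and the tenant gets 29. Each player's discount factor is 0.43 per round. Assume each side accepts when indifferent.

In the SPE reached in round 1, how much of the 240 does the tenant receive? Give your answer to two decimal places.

167.20

Round 6 (the landlord proposes): the tenant gets 29 if talks fail, so the landlord offers 29 and keeps 211.
Round 5 (the tenant proposes): the landlord can get 211 next round, worth 0.43 × 211 = 90.73 now. The tenant offers 90.73 and keeps 240 − 90.73 = 149.27.
Round 4 (the landlord proposes): the tenant can get 149.27 next round, worth 0.43 × 149.27 = 64.1861 now, so the landlord offers 64.1861, keeping 175.8139.
Round 3 (the tenant proposes): the landlord can get 175.8139 next round, worth 0.43 × 175.8139 = 75.599977 now, so the tenant offers 75.599977, keeping 164.400023.
Round 2 (the landlord proposes): the tenant can get 164.400023 next round, worth 0.43 × 164.400023 = 70.69200989 now, so the landlord offers 70.69200989, keeping 169.30799011.
Round 1 (the tenant proposes): the landlord can get 169.30799011 next round, worth 0.43 × 169.30799011 = 72.8024357473 now, so the tenant offers 72.8024357473, keeping 167.1975642527.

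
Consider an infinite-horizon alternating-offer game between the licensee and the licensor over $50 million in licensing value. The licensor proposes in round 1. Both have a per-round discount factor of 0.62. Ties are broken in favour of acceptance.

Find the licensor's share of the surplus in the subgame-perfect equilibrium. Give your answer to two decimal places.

30.86

In a stationary SPE each proposer offers the other exactly their discounted continuation value.
If the licensor keeps x when proposing and the licensee keeps y when proposing, then x = 50 − 0.62y and y = 50 − 0.62x.
Solving: x = 50(1 − 0.62) / (1 − 0.62·0.62) = 19 / 0.6156 ≈ 30.8642.
The licensee gets 50 − 30.8642 ≈ 19.1358.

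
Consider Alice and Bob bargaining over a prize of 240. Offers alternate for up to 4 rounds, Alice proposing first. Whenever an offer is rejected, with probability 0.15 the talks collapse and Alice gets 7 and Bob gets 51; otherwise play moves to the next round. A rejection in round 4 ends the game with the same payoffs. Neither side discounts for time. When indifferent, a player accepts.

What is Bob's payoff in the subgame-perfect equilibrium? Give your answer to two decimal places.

185.98

By backward induction:
Round 4 (Bob proposes): Alice gets 7 if talks fail, so Bob offers 7 and keeps 233.
Round 3 (Alice proposes): rejecting gives Bob an expected 0.85 × 233 + 0.15 × 51 = 205.7; Alice offers that and keeps 34.3.
Round 2 (Bob proposes): rejecting gives Alice an expected 0.85 × 34.3 + 0.15 × 7 = 30.205. Bob offers 30.205 and keeps 240 − 30.205 = 209.795.
Round 1 (Alice proposes): rejecting gives Bob an expected 0.85 × 209.795 + 0.15 × 51 = 185.97575; Alice offers that and keeps 54.02425.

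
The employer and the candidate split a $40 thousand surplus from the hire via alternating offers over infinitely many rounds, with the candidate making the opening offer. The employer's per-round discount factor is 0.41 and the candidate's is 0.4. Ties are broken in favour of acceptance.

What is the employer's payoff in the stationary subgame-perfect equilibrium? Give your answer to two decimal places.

11.77

In a stationary SPE each proposer offers the other exactly their discounted continuation value.
If the candidate keeps x when proposing and the employer keeps y when proposing, then x = 40 − 0.41y and y = 40 − 0.4x.
Solving: x = 40(1 − 0.41) / (1 − 0.4·0.41) = 23.6 / 0.836 ≈ 28.2297.
The employer gets 40 − 28.2297 ≈ 11.7703.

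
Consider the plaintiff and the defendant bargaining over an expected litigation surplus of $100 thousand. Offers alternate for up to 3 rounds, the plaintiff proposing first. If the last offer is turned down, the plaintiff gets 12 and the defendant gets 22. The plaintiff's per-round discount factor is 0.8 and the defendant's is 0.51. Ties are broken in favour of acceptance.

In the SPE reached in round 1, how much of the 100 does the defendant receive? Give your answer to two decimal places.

19.18

Round 3 (the plaintiff proposes): the defendant gets 22 if talks fail, so the plaintiff offers 22 and keeps 78.
Round 2 (the defendant proposes): the plaintiff can get 78 next round, worth 0.8 × 78 = 62.4 now. The defendant offers 62.4 and keeps 100 − 62.4 = 37.6.
Round 1 (the plaintiff proposes): the defendant can get 37.6 next round, worth 0.51 × 37.6 = 19.176 now; the plaintiff offers that and keeps 80.824.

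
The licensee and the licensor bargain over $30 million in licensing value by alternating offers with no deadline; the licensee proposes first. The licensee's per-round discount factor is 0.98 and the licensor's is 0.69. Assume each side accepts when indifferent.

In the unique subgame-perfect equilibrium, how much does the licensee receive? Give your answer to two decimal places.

28.72

When the licensee proposes, the licensor accepts any offer worth at least 0.69 times what the licensor would get by proposing next round; and vice versa.
This gives x = 30 − 0.69y and y = 30 − 0.98x, where x and y are each side's share when it proposes.
Hence (1 − 0.69·0.98)x = 30(1 − 0.69), i.e. 0.3238·x = 9.3.
x ≈ 28.7214; the licensor's share is 30 − x ≈ 1.2786.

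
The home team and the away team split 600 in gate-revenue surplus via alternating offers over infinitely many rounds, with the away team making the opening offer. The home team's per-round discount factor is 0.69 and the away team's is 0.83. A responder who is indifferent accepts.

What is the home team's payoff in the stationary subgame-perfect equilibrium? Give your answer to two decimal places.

164.71

In a stationary SPE each proposer offers the other exactly their discounted continuation value.
If the away team keeps x when proposing and the home team keeps y when proposing, then x = 600 − 0.69y and y = 600 − 0.83x.
Solving: x = 600(1 − 0.69) / (1 − 0.83·0.69) = 186 / 0.4273 ≈ 435.2914.
The home team gets 600 − 435.2914 ≈ 164.7086.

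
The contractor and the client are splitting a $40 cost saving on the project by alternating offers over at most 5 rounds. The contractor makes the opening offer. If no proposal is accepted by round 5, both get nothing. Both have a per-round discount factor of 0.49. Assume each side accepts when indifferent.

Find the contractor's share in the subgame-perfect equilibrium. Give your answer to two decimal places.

Round 5 (the contractor proposes): the client will accept anything ≥ 0, so the contractor offers 0 and keeps 40.
Round 4 (the client proposes): the contractor can get 40 next round, worth 0.49 × 40 = 19.6 now; the client offers that and keeps 20.4.
Round 3 (the contractor proposes): the client can get 20.4 next round, worth 0.49 × 20.4 = 9.996 now. The contractor offers 9.996 and keeps 40 − 9.996 = 30.004.
Round 2 (the client proposes): the contractor can get 30.004 next round, worth 0.49 × 30.004 = 14.70196 now, so the client offers 14.70196, keeping 25.29804.
Round 1 (the contractor proposes): the client can get 25.29804 next round, worth 0.49 × 25.29804 = 12.3960396 now. The contractor offers 12.3960396 and keeps 40 − 12.3960396 = 27.6039604.

27.60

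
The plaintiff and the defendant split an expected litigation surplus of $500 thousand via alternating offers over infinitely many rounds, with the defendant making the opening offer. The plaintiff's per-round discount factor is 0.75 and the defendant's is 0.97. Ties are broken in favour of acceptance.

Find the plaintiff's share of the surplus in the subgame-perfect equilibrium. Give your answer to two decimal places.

41.28

In a stationary SPE each proposer offers the other exactly their discounted continuation value.
If the defendant keeps x when proposing and the plaintiff keeps y when proposing, then x = 500 − 0.75y and y = 500 − 0.97x.
Solving: x = 500(1 − 0.75) / (1 − 0.97·0.75) = 125 / 0.2725 ≈ 458.7156.
The plaintiff gets 500 − 458.7156 ≈ 41.2844.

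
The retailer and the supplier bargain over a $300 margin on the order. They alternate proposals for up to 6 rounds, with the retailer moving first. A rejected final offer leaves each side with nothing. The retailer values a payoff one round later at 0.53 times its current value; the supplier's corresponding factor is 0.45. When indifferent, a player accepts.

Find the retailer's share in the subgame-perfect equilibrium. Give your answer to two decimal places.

213.74

Round 6 (the supplier proposes): rejection yields 0 for the retailer; the supplier offers 0 and keeps 300.
Round 5 (the retailer proposes): the supplier can get 300 next round, worth 0.45 × 300 = 135 now. The retailer offers 135 and keeps 300 − 135 = 165.
Round 4 (the supplier proposes): the retailer can get 165 next round, worth 0.53 × 165 = 87.45 now, so the supplier offers 87.45, keeping 212.55.
Round 3 (the retailer proposes): the supplier can get 212.55 next round, worth 0.45 × 212.55 = 95.6475 now, so the retailer offers 95.6475, keeping 204.3525.
Round 2 (the supplier proposes): the retailer can get 204.3525 next round, worth 0.53 × 204.3525 = 108.306825 now. The supplier offers 108.306825 and keeps 300 − 108.306825 = 191.693175.
Round 1 (the retailer proposes): the supplier can get 191.693175 next round, worth 0.45 × 191.693175 = 86.26192875 now; the retailer offers that and keeps 213.73807125.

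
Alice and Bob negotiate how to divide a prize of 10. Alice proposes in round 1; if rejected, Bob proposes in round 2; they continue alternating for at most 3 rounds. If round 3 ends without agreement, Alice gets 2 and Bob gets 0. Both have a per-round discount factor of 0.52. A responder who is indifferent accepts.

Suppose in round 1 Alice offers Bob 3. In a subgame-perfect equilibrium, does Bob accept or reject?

Accept

Round 3 (Alice proposes): Bob will accept anything ≥ 0, so Alice offers 0 and keeps 10.
Round 2 (Bob proposes): Alice can get 10 next round, worth 0.52 × 10 = 5.2 now; Bob offers that and keeps 4.8.
So by rejecting in round 1, Bob gets 4.8 next round, worth 0.52 × 4.8 = 2.496 now.
Offer 3 ≥ 2.496, so Bob accepts.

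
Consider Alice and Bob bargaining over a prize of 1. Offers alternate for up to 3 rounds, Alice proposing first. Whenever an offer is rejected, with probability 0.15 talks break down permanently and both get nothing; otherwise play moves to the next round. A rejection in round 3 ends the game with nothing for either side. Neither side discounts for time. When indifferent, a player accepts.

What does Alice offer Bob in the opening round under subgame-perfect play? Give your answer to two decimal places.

Round 3 (Alice proposes): rejection yields 0 for Bob; Alice offers 0 and keeps 1.
Round 2 (Bob proposes): rejecting gives Alice an expected 0.85 × 1 = 0.85, so Bob offers 0.85, keeping 0.15.
Round 1 (Alice proposes): rejecting gives Bob an expected 0.85 × 0.15 = 0.1275; Alice offers that and keeps 0.8725.

0.13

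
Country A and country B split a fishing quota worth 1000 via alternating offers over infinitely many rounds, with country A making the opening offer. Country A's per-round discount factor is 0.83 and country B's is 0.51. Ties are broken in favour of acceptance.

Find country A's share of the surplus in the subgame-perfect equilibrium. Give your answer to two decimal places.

849.66

In a stationary SPE each proposer offers the other exactly their discounted continuation value.
If country A keeps x when proposing and country B keeps y when proposing, then x = 1000 − 0.51y and y = 1000 − 0.83x.
Solving: x = 1000(1 − 0.51) / (1 − 0.83·0.51) = 490 / 0.5767 ≈ 849.6619.
Country B gets 1000 − 849.6619 ≈ 150.3381.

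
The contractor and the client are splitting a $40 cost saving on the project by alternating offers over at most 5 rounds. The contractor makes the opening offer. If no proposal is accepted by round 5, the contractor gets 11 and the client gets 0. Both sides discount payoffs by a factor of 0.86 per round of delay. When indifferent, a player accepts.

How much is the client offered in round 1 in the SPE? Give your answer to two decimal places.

Round 5 (the contractor proposes): rejection yields 0 for the client; the contractor offers 0 and keeps 40.
Round 4 (the client proposes): the contractor can get 40 next round, worth 0.86 × 40 = 34.4 now; the client offers that and keeps 5.6.
Round 3 (the contractor proposes): the client can get 5.6 next round, worth 0.86 × 5.6 = 4.816 now; the contractor offers that and keeps 35.184.
Round 2 (the client proposes): the contractor can get 35.184 next round, worth 0.86 × 35.184 = 30.25824 now, so the client offers 30.25824, keeping 9.74176.
Round 1 (the contractor proposes): the client can get 9.74176 next round, worth 0.86 × 9.74176 = 8.3779136 now. The contractor offers 8.3779136 and keeps 40 − 8.3779136 = 31.6220864.

8.38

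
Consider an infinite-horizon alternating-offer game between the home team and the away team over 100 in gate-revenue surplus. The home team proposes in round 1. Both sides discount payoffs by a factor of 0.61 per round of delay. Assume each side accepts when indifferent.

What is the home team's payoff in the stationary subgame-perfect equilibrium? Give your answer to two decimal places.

Let x be the home team's share when the home team proposes and y be the away team's share when the away team proposes.
The away team accepts iff offered ≥ 0.61·y, so x = 100 − 0.61y. Symmetrically y = 100 − 0.61x.
Substituting: x = 100 − 0.61(100 − 0.61x), giving x(1 − 0.61·0.61) = 100(1 − 0.61).
So x = 100 × 0.39 / 0.6279 ≈ 62.1118, and the away team receives 100 − x ≈ 37.8882.

62.11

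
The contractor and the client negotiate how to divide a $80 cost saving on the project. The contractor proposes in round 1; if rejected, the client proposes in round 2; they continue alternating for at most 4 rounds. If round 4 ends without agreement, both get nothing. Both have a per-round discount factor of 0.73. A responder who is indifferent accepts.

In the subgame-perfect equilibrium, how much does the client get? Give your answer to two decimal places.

46.89

Round 4 (the client proposes): the contractor will accept anything ≥ 0, so the client offers 0 and keeps 80.
Round 3 (the contractor proposes): the client can get 80 next round, worth 0.73 × 80 = 58.4 now, so the contractor offers 58.4, keeping 21.6.
Round 2 (the client proposes): the contractor can get 21.6 next round, worth 0.73 × 21.6 = 15.768 now; the client offers that and keeps 64.232.
Round 1 (the contractor proposes): the client can get 64.232 next round, worth 0.73 × 64.232 = 46.88936 now, so the contractor offers 46.88936, keeping 33.11064.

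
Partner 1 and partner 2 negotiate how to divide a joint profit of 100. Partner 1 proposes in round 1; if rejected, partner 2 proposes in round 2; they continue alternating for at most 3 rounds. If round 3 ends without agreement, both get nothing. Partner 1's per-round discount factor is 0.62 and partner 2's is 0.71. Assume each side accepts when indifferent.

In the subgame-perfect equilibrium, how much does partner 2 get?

Round 3 (partner 1 proposes): partner 2 will accept anything ≥ 0, so partner 1 offers 0 and keeps 100.
Round 2 (partner 2 proposes): partner 1 can get 100 next round, worth 0.62 × 100 = 62 now; partner 2 offers that and keeps 38.
Round 1 (partner 1 proposes): partner 2 can get 38 next round, worth 0.71 × 38 = 26.98 now. Partner 1 offers 26.98 and keeps 100 − 26.98 = 73.02.

26.98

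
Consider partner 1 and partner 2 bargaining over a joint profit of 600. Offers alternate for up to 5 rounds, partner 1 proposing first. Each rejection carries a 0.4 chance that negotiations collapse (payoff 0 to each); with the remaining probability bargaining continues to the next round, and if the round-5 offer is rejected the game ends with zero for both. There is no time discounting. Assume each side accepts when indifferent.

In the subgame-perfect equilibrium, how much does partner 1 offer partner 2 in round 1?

195.84

Round 5 (partner 1 proposes): partner 2 will accept anything ≥ 0, so partner 1 offers 0 and keeps 600.
Round 4 (partner 2 proposes): rejecting gives partner 1 an expected 0.6 × 600 = 360, so partner 2 offers 360, keeping 240.
Round 3 (partner 1 proposes): rejecting gives partner 2 an expected 0.6 × 240 = 144; partner 1 offers that and keeps 456.
Round 2 (partner 2 proposes): rejecting gives partner 1 an expected 0.6 × 456 = 273.6; partner 2 offers that and keeps 326.4.
Round 1 (partner 1 proposes): rejecting gives partner 2 an expected 0.6 × 326.4 = 195.84; partner 1 offers that and keeps 404.16.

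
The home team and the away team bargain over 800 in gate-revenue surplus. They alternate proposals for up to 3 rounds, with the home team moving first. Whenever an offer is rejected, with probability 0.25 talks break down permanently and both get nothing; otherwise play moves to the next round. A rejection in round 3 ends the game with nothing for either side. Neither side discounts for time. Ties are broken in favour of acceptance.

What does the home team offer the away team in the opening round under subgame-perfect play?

Round 3 (the home team proposes): rejection yields 0 for the away team; the home team offers 0 and keeps 800.
Round 2 (the away team proposes): rejecting gives the home team an expected 0.75 × 800 = 600. The away team offers 600 and keeps 800 − 600 = 200.
Round 1 (the home team proposes): rejecting gives the away team an expected 0.75 × 200 = 150, so the home team offers 150, keeping 650.

150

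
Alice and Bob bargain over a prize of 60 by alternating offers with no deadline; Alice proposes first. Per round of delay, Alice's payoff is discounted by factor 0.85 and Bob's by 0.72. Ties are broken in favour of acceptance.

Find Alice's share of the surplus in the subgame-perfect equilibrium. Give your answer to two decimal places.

43.30

In a stationary SPE each proposer offers the other exactly their discounted continuation value.
If Alice keeps x when proposing and Bob keeps y when proposing, then x = 60 − 0.72y and y = 60 − 0.85x.
Solving: x = 60(1 − 0.72) / (1 − 0.85·0.72) = 16.8 / 0.388 ≈ 43.2990.
Bob gets 60 − 43.2990 ≈ 16.7010.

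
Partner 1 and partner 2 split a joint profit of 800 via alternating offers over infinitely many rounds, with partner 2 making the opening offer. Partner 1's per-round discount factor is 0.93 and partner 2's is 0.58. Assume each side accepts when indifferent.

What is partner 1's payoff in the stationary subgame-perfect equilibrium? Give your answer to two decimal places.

When partner 2 proposes, partner 1 accepts any offer worth at least 0.93 times what partner 1 would get by proposing next round; and vice versa.
This gives x = 800 − 0.93y and y = 800 − 0.58x, where x and y are each side's share when it proposes.
Hence (1 − 0.93·0.58)x = 800(1 − 0.93), i.e. 0.4606·x = 56.
x ≈ 121.5805; partner 1's share is 800 − x ≈ 678.4195.

678.42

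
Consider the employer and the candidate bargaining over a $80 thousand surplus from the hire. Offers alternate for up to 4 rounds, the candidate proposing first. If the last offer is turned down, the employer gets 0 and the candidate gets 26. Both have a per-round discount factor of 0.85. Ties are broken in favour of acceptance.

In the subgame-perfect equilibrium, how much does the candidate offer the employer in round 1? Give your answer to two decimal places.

43.36

Round 4 (the employer proposes): the candidate gets 26 if talks fail, so the employer offers 26 and keeps 54.
Round 3 (the candidate proposes): the employer can get 54 next round, worth 0.85 × 54 = 45.9 now; the candidate offers that and keeps 34.1.
Round 2 (the employer proposes): the candidate can get 34.1 next round, worth 0.85 × 34.1 = 28.985 now. The employer offers 28.985 and keeps 80 − 28.985 = 51.015.
Round 1 (the candidate proposes): the employer can get 51.015 next round, worth 0.85 × 51.015 = 43.36275 now, so the candidate offers 43.36275, keeping 36.63725.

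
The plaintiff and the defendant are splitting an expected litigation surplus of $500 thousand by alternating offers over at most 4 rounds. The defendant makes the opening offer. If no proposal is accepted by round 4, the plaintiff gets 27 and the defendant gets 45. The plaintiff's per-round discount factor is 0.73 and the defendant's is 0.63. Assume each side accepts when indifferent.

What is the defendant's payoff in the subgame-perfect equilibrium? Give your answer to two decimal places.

Round 4 (the plaintiff proposes): the defendant gets 45 if talks fail, so the plaintiff offers 45 and keeps 455.
Round 3 (the defendant proposes): the plaintiff can get 455 next round, worth 0.73 × 455 = 332.15 now, so the defendant offers 332.15, keeping 167.85.
Round 2 (the plaintiff proposes): the defendant can get 167.85 next round, worth 0.63 × 167.85 = 105.7455 now, so the plaintiff offers 105.7455, keeping 394.2545.
Round 1 (the defendant proposes): the plaintiff can get 394.2545 next round, worth 0.73 × 394.2545 = 287.805785 now. The defendant offers 287.805785 and keeps 500 − 287.805785 = 212.194215.

212.19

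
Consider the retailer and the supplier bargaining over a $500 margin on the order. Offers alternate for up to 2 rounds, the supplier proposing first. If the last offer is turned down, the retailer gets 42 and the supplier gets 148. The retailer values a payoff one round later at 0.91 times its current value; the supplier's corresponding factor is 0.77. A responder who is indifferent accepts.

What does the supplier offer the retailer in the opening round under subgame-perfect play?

320.32

Round 2 (the retailer proposes): the supplier gets 148 if talks fail, so the retailer offers 148 and keeps 352.
Round 1 (the supplier proposes): the retailer can get 352 next round, worth 0.91 × 352 = 320.32 now. The supplier offers 320.32 and keeps 500 − 320.32 = 179.68.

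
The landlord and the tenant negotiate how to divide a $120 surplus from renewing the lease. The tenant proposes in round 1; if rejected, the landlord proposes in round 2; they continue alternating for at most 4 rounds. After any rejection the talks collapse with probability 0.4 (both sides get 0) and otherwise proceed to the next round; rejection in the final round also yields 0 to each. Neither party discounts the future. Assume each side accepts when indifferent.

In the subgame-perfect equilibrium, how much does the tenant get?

65.28

Round 4 (the landlord proposes): rejection yields 0 for the tenant; the landlord offers 0 and keeps 120.
Round 3 (the tenant proposes): rejecting gives the landlord an expected 0.6 × 120 = 72; the tenant offers that and keeps 48.
Round 2 (the landlord proposes): rejecting gives the tenant an expected 0.6 × 48 = 28.8; the landlord offers that and keeps 91.2.
Round 1 (the tenant proposes): rejecting gives the landlord an expected 0.6 × 91.2 = 54.72. The tenant offers 54.72 and keeps 120 − 54.72 = 65.28.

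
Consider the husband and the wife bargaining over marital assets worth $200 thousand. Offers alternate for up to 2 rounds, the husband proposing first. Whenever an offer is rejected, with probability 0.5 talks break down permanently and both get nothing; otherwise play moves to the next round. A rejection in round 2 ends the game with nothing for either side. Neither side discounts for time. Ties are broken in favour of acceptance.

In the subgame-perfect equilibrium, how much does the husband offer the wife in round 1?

100

Round 2 (the wife proposes): the husband will accept anything ≥ 0, so the wife offers 0 and keeps 200.
Round 1 (the husband proposes): rejecting gives the wife an expected 0.5 × 200 = 100, so the husband offers 100, keeping 100.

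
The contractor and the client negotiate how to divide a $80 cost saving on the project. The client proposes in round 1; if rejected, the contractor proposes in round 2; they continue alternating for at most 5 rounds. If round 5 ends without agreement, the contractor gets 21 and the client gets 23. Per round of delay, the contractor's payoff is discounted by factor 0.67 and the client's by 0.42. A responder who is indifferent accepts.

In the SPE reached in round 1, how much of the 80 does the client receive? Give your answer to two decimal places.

38.50

Work backward from the last round.
Round 5 (the client proposes): the contractor gets 21 if talks fail, so the client offers 21 and keeps 59.
Round 4 (the contractor proposes): the client can get 59 next round, worth 0.42 × 59 = 24.78 now; the contractor offers that and keeps 55.22.
Round 3 (the client proposes): the contractor can get 55.22 next round, worth 0.67 × 55.22 = 36.9974 now. The client offers 36.9974 and keeps 80 − 36.9974 = 43.0026.
Round 2 (the contractor proposes): the client can get 43.0026 next round, worth 0.42 × 43.0026 = 18.061092 now, so the contractor offers 18.061092, keeping 61.938908.
Round 1 (the client proposes): the contractor can get 61.938908 next round, worth 0.67 × 61.938908 = 41.49906836 now, so the client offers 41.49906836, keeping 38.50093164.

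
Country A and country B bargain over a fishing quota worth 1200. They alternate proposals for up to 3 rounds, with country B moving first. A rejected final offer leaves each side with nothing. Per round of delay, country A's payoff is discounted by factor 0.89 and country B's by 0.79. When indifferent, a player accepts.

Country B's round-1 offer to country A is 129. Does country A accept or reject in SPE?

Reject

Work out country A's continuation value if the offer is rejected.
Round 3 (country B proposes): country A will accept anything ≥ 0, so country B offers 0 and keeps 1200.
Round 2 (country A proposes): country B can get 1200 next round, worth 0.79 × 1200 = 948 now; country A offers that and keeps 252.
So by rejecting in round 1, country A gets 252 next round, worth 0.89 × 252 = 224.28 now.
Offer 129 < 224.28, so country A rejects.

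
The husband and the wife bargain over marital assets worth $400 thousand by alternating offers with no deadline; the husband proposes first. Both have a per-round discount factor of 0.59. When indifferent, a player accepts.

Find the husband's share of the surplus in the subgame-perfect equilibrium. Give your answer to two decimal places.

251.57

When the husband proposes, the wife accepts any offer worth at least 0.59 times what the wife would get by proposing next round; and vice versa.
This gives x = 400 − 0.59y and y = 400 − 0.59x, where x and y are each side's share when it proposes.
Hence (1 − 0.59·0.59)x = 400(1 − 0.59), i.e. 0.6519·x = 164.
x ≈ 251.5723; the wife's share is 400 − x ≈ 148.4277.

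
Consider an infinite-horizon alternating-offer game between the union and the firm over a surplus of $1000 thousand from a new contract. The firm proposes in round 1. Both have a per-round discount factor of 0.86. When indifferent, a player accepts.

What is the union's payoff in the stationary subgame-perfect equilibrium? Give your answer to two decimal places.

In a stationary SPE each proposer offers the other exactly their discounted continuation value.
If the firm keeps x when proposing and the union keeps y when proposing, then x = 1000 − 0.86y and y = 1000 − 0.86x.
Solving: x = 1000(1 − 0.86) / (1 − 0.86·0.86) = 140 / 0.2604 ≈ 537.6344.
The union gets 1000 − 537.6344 ≈ 462.3656.

462.37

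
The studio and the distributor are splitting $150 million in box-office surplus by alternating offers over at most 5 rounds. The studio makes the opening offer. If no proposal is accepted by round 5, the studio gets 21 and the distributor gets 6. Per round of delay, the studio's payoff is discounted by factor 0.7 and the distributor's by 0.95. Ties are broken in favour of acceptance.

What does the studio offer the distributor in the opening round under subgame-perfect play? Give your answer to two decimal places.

73.83

By backward induction:
Round 5 (the studio proposes): the distributor gets 6 if talks fail, so the studio offers 6 and keeps 144.
Round 4 (the distributor proposes): the studio can get 144 next round, worth 0.7 × 144 = 100.8 now, so the distributor offers 100.8, keeping 49.2.
Round 3 (the studio proposes): the distributor can get 49.2 next round, worth 0.95 × 49.2 = 46.74 now, so the studio offers 46.74, keeping 103.26.
Round 2 (the distributor proposes): the studio can get 103.26 next round, worth 0.7 × 103.26 = 72.282 now. The distributor offers 72.282 and keeps 150 − 72.282 = 77.718.
Round 1 (the studio proposes): the distributor can get 77.718 next round, worth 0.95 × 77.718 = 73.8321 now; the studio offers that and keeps 76.1679.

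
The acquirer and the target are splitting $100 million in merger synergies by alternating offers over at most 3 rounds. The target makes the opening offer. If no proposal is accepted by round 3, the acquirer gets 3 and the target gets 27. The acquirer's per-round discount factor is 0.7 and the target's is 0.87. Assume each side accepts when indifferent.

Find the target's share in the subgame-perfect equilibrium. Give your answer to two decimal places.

89.07

Round 3 (the target proposes): the acquirer gets 3 if talks fail, so the target offers 3 and keeps 97.
Round 2 (the acquirer proposes): the target can get 97 next round, worth 0.87 × 97 = 84.39 now, so the acquirer offers 84.39, keeping 15.61.
Round 1 (the target proposes): the acquirer can get 15.61 next round, worth 0.7 × 15.61 = 10.927 now. The target offers 10.927 and keeps 100 − 10.927 = 89.073.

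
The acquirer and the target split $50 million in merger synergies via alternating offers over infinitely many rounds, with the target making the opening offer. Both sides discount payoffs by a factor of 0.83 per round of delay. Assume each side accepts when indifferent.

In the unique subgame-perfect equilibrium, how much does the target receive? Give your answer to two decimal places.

When the target proposes, the acquirer accepts any offer worth at least 0.83 times what the acquirer would get by proposing next round; and vice versa.
This gives x = 50 − 0.83y and y = 50 − 0.83x, where x and y are each side's share when it proposes.
Hence (1 − 0.83·0.83)x = 50(1 − 0.83), i.e. 0.3111·x = 8.5.
x ≈ 27.3224; the acquirer's share is 50 − x ≈ 22.6776.

27.32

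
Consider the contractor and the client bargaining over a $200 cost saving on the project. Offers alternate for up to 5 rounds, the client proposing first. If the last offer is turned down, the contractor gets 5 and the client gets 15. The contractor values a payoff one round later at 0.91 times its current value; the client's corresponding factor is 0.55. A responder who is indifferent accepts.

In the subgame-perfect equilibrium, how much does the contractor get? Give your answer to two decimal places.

Round 5 (the client proposes): the contractor gets 5 if talks fail, so the client offers 5 and keeps 195.
Round 4 (the contractor proposes): the client can get 195 next round, worth 0.55 × 195 = 107.25 now. The contractor offers 107.25 and keeps 200 − 107.25 = 92.75.
Round 3 (the client proposes): the contractor can get 92.75 next round, worth 0.91 × 92.75 = 84.4025 now, so the client offers 84.4025, keeping 115.5975.
Round 2 (the contractor proposes): the client can get 115.5975 next round, worth 0.55 × 115.5975 = 63.578625 now, so the contractor offers 63.578625, keeping 136.421375.
Round 1 (the client proposes): the contractor can get 136.421375 next round, worth 0.91 × 136.421375 = 124.14345125 now, so the client offers 124.14345125, keeping 75.85654875.

124.14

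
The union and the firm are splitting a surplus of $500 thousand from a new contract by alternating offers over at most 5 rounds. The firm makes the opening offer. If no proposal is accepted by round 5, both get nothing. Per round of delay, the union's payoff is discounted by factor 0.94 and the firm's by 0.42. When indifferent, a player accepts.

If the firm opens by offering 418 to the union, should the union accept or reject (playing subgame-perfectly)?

Accept

Work out the union's continuation value if the offer is rejected.
Round 5 (the firm proposes): rejection yields 0 for the union; the firm offers 0 and keeps 500.
Round 4 (the union proposes): the firm can get 500 next round, worth 0.42 × 500 = 210 now. The union offers 210 and keeps 500 − 210 = 290.
Round 3 (the firm proposes): the union can get 290 next round, worth 0.94 × 290 = 272.6 now; the firm offers that and keeps 227.4.
Round 2 (the union proposes): the firm can get 227.4 next round, worth 0.42 × 227.4 = 95.508 now; the union offers that and keeps 404.492.
So by rejecting in round 1, the union gets 404.492 next round, worth 0.94 × 404.492 = 380.22248 now.
Offer 418 ≥ 380.22248, so the union accepts.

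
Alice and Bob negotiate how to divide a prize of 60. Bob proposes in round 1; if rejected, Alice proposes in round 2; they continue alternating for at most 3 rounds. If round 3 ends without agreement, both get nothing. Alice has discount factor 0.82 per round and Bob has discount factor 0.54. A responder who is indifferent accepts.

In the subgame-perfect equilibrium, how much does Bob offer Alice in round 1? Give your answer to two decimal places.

22.63

By backward induction:
Round 3 (Bob proposes): Alice will accept anything ≥ 0, so Bob offers 0 and keeps 60.
Round 2 (Alice proposes): Bob can get 60 next round, worth 0.54 × 60 = 32.4 now; Alice offers that and keeps 27.6.
Round 1 (Bob proposes): Alice can get 27.6 next round, worth 0.82 × 27.6 = 22.632 now; Bob offers that and keeps 37.368.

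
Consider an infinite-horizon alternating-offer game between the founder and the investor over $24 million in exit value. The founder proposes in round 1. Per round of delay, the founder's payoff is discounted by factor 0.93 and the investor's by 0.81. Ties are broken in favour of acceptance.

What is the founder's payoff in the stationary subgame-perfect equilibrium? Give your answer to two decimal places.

Let x be the founder's share when the founder proposes and y be the investor's share when the investor proposes.
The investor accepts iff offered ≥ 0.81·y, so x = 24 − 0.81y. Symmetrically y = 24 − 0.93x.
Substituting: x = 24 − 0.81(24 − 0.93x), giving x(1 − 0.93·0.81) = 24(1 − 0.81).
So x = 24 × 0.19 / 0.2467 ≈ 18.4840, and the investor receives 24 − x ≈ 5.5160.

18.48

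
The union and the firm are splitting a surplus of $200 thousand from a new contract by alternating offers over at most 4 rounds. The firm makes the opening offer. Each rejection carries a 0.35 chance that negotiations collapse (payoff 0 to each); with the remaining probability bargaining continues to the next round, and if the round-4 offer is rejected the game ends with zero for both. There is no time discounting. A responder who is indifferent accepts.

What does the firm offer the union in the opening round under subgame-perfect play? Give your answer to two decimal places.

100.43

By backward induction:
Round 4 (the union proposes): the firm will accept anything ≥ 0, so the union offers 0 and keeps 200.
Round 3 (the firm proposes): rejecting gives the union an expected 0.65 × 200 = 130. The firm offers 130 and keeps 200 − 130 = 70.
Round 2 (the union proposes): rejecting gives the firm an expected 0.65 × 70 = 45.5, so the union offers 45.5, keeping 154.5.
Round 1 (the firm proposes): rejecting gives the union an expected 0.65 × 154.5 = 100.425, so the firm offers 100.425, keeping 99.575.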